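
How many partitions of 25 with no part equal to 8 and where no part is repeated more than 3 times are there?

There are 710 such partitions.

710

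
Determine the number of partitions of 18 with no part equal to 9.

355

Systematic enumeration (by largest part, then next-largest, …) yields 355.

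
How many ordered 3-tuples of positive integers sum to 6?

10

Equivalently, choose which 2 of the 5 gaps become plus signs: C(5,2) = 10.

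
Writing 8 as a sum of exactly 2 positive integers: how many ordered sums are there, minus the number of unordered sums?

3

Compositions: C(7,1) = 7.
Unordered (partitions into 2 parts): 4.
Difference: 7 − 4 = 3.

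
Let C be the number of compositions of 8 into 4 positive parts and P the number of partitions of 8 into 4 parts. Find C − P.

30

Ordered (compositions into 4 parts): C(7,3) = 35.
Unordered (partitions into 4 parts): 5.
Difference: 35 − 5 = 30.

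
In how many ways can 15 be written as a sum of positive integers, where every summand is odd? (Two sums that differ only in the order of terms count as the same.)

There are too many to list fully; the first 12 (by largest part) are:
15
13+1+1
11+3+1
11+1+1+1+1
9+5+1
9+3+3
9+3+1+1+1
9+1+1+1+1+1+1
7+7+1
7+5+3
7+5+1+1+1
7+3+3+1+1
…and 15 more, for 27 total.

27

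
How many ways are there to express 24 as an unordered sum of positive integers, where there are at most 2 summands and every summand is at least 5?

9

Enumerating:
24
5 + 19
6 + 18
7 + 17
8 + 16
9 + 15
10 + 14
11 + 13
12 + 12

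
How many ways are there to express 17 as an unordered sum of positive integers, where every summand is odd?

38

There are too many to list fully; the first 12 (by largest part) are:
17
15, 1, 1
13, 3, 1
13, 1, 1, 1, 1
11, 5, 1
11, 3, 3
11, 3, 1, 1, 1
11, 1, 1, 1, 1, 1, 1
9, 7, 1
9, 5, 3
9, 5, 1, 1, 1
9, 3, 3, 1, 1
…and 26 more, for 38 total.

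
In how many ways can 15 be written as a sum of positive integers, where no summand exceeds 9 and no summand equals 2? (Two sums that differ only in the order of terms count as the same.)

63

A partial list (first 12 by largest part):
9+6
9+5+1
9+4+1+1
9+3+3
9+3+1+1+1
9+1+1+1+1+1+1
8+7
8+6+1
8+5+1+1
8+4+3
8+4+1+1+1
8+3+3+1
…and 51 more, for 63 total.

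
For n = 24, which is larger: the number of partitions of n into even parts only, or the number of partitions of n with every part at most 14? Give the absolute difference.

Partitions of 24 into even parts only: 77.
Partitions of 24 with every part at most 14: 1478.
|77 − 1478| = 1401.

1401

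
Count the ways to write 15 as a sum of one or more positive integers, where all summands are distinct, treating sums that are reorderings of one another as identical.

27

A partial list (first 12 by largest part):
15
1,14
2,13
3,12
1,2,12
4,11
1,3,11
5,10
1,4,10
2,3,10
6,9
1,5,9
…and 15 more, for 27 total.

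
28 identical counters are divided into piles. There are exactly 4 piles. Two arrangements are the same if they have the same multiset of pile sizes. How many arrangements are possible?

169

A full systematic count gives 169.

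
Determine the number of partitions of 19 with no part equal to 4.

Direct enumeration gives 314 partitions.

314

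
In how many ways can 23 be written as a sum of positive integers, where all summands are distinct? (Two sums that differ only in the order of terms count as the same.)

104

Counting exhaustively, 104 partitions satisfy the conditions.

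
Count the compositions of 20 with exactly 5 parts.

Place 4 bars in the 19 internal gaps of a row of 20 dots: C(19,4) = 3876.

3876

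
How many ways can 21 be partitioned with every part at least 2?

165

Counting exhaustively, 165 partitions satisfy the conditions.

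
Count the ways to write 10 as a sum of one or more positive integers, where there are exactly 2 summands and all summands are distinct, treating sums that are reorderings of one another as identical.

4

Enumerating:
9 + 1
8 + 2
7 + 3
6 + 4
That's 4 in total.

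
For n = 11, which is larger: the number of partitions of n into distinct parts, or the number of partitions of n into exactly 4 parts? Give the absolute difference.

1

Partitions of 11 into distinct parts: 12.
Partitions of 11 into exactly 4 parts: 11.
|12 − 11| = 1.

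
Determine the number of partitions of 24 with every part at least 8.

Enumerating:
24
16, 8
15, 9
14, 10
13, 11
12, 12
8, 8, 8
That's 7 in total.

7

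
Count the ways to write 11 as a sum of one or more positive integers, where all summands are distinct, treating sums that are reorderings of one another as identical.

Listing the qualifying partitions of 11:
11
10 + 1
9 + 2
8 + 3
8 + 2 + 1
7 + 4
7 + 3 + 1
6 + 5
6 + 4 + 1
6 + 3 + 2
5 + 4 + 2
5 + 3 + 2 + 1
That's 12 in total.

12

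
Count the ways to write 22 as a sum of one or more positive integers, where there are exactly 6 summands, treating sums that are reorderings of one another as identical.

A full systematic count gives 136.

136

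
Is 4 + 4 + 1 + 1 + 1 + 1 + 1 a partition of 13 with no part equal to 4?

No

The parts sum to 13, and the condition 'no summand equals 4' is violated.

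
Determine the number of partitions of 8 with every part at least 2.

Listing the qualifying partitions of 8:
8
6 + 2
5 + 3
4 + 4
4 + 2 + 2
3 + 3 + 2
2 + 2 + 2 + 2
That's 7 in total.

7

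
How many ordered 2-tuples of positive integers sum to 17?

By stars and bars with positive parts, the count is C(16,1) = 16.

16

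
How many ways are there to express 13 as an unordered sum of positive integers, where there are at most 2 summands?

The partitions of 13 that satisfy the conditions:
13
12,1
11,2
10,3
9,4
8,5
7,6

7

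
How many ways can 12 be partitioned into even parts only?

11

Enumerating:
12
10,2
8,4
8,2,2
6,6
6,4,2
6,2,2,2
4,4,4
4,4,2,2
4,2,2,2,2
2,2,2,2,2,2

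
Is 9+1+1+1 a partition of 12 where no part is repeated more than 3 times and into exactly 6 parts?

No

The parts sum to 12, and the condition 'there are exactly 6 summands' is violated.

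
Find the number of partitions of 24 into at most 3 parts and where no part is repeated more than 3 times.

A partial list (first 12 by largest part):
24
23 + 1
22 + 2
22 + 1 + 1
21 + 3
21 + 2 + 1
20 + 4
20 + 3 + 1
20 + 2 + 2
19 + 5
19 + 4 + 1
19 + 3 + 2
…and 49 more, for 61 total.

61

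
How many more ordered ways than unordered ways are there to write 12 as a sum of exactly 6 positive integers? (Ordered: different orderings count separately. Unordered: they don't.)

451

Compositions: C(11,5) = 462.
Partitions of 12 into exactly 6 parts: 11.
Difference: 462 − 11 = 451.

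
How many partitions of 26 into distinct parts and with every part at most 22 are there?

160

Systematic enumeration (by largest part, then next-largest, …) yields 160.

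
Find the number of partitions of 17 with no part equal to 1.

There are too many to list fully; the first 12 (by largest part) are:
17
15, 2
14, 3
13, 4
13, 2, 2
12, 5
12, 3, 2
11, 6
11, 4, 2
11, 3, 3
11, 2, 2, 2
10, 7
…and 54 more, for 66 total.

66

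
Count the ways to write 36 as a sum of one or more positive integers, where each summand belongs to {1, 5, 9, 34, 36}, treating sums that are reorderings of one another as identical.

Listing the qualifying partitions of 36:
36
34, 1, 1
9, 9, 9, 9
9, 9, 9, 5, 1, 1, 1, 1
9, 9, 9, 1, 1, 1, 1, 1, 1, 1, 1, 1
9, 9, 5, 5, 5, 1, 1, 1
9, 9, 5, 5, 1, 1, 1, 1, 1, 1, 1, 1
9, 9, 5, 1, 1, 1, 1, 1, 1, 1, 1, 1, 1, 1, 1, 1
9, 9, 1, 1, 1, 1, 1, 1, 1, 1, 1, 1, 1, 1, 1, 1, 1, 1, 1, 1
9, 5, 5, 5, 5, 5, 1, 1
9, 5, 5, 5, 5, 1, 1, 1, 1, 1, 1, 1
9, 5, 5, 5, 1, 1, 1, 1, 1, 1, 1, 1, 1, 1, 1, 1
9, 5, 5, 1, 1, 1, 1, 1, 1, 1, 1, 1, 1, 1, 1, 1, 1, 1, 1, 1
9, 5, 1, 1, 1, 1, 1, 1, 1, 1, 1, 1, 1, 1, 1, 1, 1, 1, 1, 1, 1, 1, 1, 1
9, 1, 1, 1, 1, 1, 1, 1, 1, 1, 1, 1, 1, 1, 1, 1, 1, 1, 1, 1, 1, 1, 1, 1, 1, 1, 1, 1
5, 5, 5, 5, 5, 5, 5, 1
5, 5, 5, 5, 5, 5, 1, 1, 1, 1, 1, 1
5, 5, 5, 5, 5, 1, 1, 1, 1, 1, 1, 1, 1, 1, 1, 1
5, 5, 5, 5, 1, 1, 1, 1, 1, 1, 1, 1, 1, 1, 1, 1, 1, 1, 1, 1
5, 5, 5, 1, 1, 1, 1, 1, 1, 1, 1, 1, 1, 1, 1, 1, 1, 1, 1, 1, 1, 1, 1, 1
5, 5, 1, 1, 1, 1, 1, 1, 1, 1, 1, 1, 1, 1, 1, 1, 1, 1, 1, 1, 1, 1, 1, 1, 1, 1, 1, 1
5, 1, 1, 1, 1, 1, 1, 1, 1, 1, 1, 1, 1, 1, 1, 1, 1, 1, 1, 1, 1, 1, 1, 1, 1, 1, 1, 1, 1, 1, 1, 1
1, 1, 1, 1, 1, 1, 1, 1, 1, 1, 1, 1, 1, 1, 1, 1, 1, 1, 1, 1, 1, 1, 1, 1, 1, 1, 1, 1, 1, 1, 1, 1, 1, 1, 1, 1

23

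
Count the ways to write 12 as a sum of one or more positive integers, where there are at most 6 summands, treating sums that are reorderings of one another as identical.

58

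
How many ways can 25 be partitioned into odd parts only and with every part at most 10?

Enumerating by decreasing first part gives 82 partitions in all.

82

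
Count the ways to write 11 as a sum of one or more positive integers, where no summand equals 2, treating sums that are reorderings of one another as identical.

26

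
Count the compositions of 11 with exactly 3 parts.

45

By stars and bars with positive parts, the count is C(10,2) = 45.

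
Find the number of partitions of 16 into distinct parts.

32

There are too many to list fully; the first 12 (by largest part) are:
16
15,1
14,2
13,3
13,2,1
12,4
12,3,1
11,5
11,4,1
11,3,2
10,6
10,5,1
…and 20 more, for 32 total.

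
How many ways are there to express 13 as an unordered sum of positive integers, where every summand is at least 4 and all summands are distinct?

Enumerating:
13
4+9
5+8
6+7
That's 4 in total.

4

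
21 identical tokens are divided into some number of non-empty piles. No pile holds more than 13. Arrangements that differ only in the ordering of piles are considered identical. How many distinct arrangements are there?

747

Direct enumeration gives 747 partitions.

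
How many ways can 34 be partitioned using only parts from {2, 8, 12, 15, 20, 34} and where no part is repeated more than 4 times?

7

Enumerating:
34
20 + 12 + 2
20 + 8 + 2 + 2 + 2
15 + 15 + 2 + 2
12 + 12 + 8 + 2
12 + 8 + 8 + 2 + 2 + 2
8 + 8 + 8 + 8 + 2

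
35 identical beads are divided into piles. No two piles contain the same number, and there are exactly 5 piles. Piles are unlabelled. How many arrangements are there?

Systematic enumeration (by largest part, then next-largest, …) yields 192.

192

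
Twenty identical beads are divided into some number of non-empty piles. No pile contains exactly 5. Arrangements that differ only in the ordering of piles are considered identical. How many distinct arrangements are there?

451

Systematic enumeration (by largest part, then next-largest, …) yields 451.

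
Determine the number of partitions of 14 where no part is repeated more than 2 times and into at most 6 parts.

There are too many to list fully; the first 12 (by largest part) are:
14
13+1
12+2
12+1+1
11+3
11+2+1
10+4
10+3+1
10+2+2
10+2+1+1
9+5
9+4+1
…and 45 more, for 57 total.

57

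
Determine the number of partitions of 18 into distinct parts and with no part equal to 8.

37

A partial list (first 12 by largest part):
18
17+1
16+2
15+3
15+2+1
14+4
14+3+1
13+5
13+4+1
13+3+2
12+6
12+5+1
…and 25 more, for 37 total.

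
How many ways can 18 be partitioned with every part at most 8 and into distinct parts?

14

They are:
8 + 7 + 3
8 + 7 + 2 + 1
8 + 6 + 4
8 + 6 + 3 + 1
8 + 5 + 4 + 1
8 + 5 + 3 + 2
8 + 4 + 3 + 2 + 1
7 + 6 + 5
7 + 6 + 4 + 1
7 + 6 + 3 + 2
7 + 5 + 4 + 2
7 + 5 + 3 + 2 + 1
6 + 5 + 4 + 3
6 + 5 + 4 + 2 + 1
Counting gives 14.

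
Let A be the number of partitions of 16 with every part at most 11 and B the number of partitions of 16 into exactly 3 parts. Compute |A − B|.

198

Partitions of 16 with every part at most 11: 219.
Partitions of 16 into exactly 3 parts: 21.
|219 − 21| = 198.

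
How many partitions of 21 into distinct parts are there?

Enumerating by decreasing first part gives 76 partitions in all.

76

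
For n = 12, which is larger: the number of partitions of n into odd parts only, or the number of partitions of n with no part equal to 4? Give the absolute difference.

40

Partitions of 12 into odd parts only: 15.
Partitions of 12 with no part equal to 4: 55.
|15 − 55| = 40.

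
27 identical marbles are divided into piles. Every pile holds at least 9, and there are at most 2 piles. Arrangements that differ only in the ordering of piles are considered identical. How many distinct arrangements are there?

Listing the qualifying partitions of 27:
27
18+9
17+10
16+11
15+12
14+13
Counting gives 6.

6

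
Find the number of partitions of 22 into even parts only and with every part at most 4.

Listing the qualifying partitions of 22:
4 + 4 + 4 + 4 + 4 + 2
4 + 4 + 4 + 4 + 2 + 2 + 2
4 + 4 + 4 + 2 + 2 + 2 + 2 + 2
4 + 4 + 2 + 2 + 2 + 2 + 2 + 2 + 2
4 + 2 + 2 + 2 + 2 + 2 + 2 + 2 + 2 + 2
2 + 2 + 2 + 2 + 2 + 2 + 2 + 2 + 2 + 2 + 2
Counting gives 6.

6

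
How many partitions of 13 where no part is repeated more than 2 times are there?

A partial list (first 12 by largest part):
13
1, 12
2, 11
1, 1, 11
3, 10
1, 2, 10
4, 9
1, 3, 9
2, 2, 9
1, 1, 2, 9
5, 8
1, 4, 8
…and 32 more, for 44 total.

44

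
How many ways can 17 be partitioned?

297

Direct enumeration gives 297 partitions.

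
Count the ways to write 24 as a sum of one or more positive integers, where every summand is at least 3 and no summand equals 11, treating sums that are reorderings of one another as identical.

A full systematic count gives 100.

100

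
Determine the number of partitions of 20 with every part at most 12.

582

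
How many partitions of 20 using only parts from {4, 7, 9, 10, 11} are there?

4

The partitions of 20 that satisfy the conditions:
9 + 11
10 + 10
4 + 7 + 9
4 + 4 + 4 + 4 + 4
Counting gives 4.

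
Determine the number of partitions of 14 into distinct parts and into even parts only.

Listing the qualifying partitions of 14:
14
12+2
10+4
8+6
8+4+2
That's 5 in total.

5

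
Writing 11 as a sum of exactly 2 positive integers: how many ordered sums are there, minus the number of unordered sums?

5

Ordered (compositions into 2 parts): C(10,1) = 10.
Partitions of 11 into exactly 2 parts: 5.
Difference: 10 − 5 = 5.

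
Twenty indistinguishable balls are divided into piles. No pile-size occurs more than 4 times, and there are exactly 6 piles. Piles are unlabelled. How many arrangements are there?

Systematic enumeration (by largest part, then next-largest, …) yields 87.

87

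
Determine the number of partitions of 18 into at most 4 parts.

Enumerating by decreasing first part gives 84 partitions in all.

84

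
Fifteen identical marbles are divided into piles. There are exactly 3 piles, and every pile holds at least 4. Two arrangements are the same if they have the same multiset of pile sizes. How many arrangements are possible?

3

Listing the qualifying partitions of 15:
4,4,7
4,5,6
5,5,5
Counting gives 3.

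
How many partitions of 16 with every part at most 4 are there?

There are too many to list fully; the first 12 (by largest part) are:
4, 4, 4, 4
4, 4, 4, 3, 1
4, 4, 4, 2, 2
4, 4, 4, 2, 1, 1
4, 4, 4, 1, 1, 1, 1
4, 4, 3, 3, 2
4, 4, 3, 3, 1, 1
4, 4, 3, 2, 2, 1
4, 4, 3, 2, 1, 1, 1
4, 4, 3, 1, 1, 1, 1, 1
4, 4, 2, 2, 2, 2
4, 4, 2, 2, 2, 1, 1
…and 52 more, for 64 total.

64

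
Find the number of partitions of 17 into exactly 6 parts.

44

A partial list (first 12 by largest part):
12+1+1+1+1+1
11+2+1+1+1+1
10+3+1+1+1+1
10+2+2+1+1+1
9+4+1+1+1+1
9+3+2+1+1+1
9+2+2+2+1+1
8+5+1+1+1+1
8+4+2+1+1+1
8+3+3+1+1+1
8+3+2+2+1+1
8+2+2+2+2+1
…and 32 more, for 44 total.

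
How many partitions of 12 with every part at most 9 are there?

73

Enumerating by decreasing first part gives 73 partitions in all.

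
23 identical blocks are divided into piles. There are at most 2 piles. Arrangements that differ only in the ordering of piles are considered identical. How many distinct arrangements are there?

12

Listing the qualifying partitions of 23:
23
1, 22
2, 21
3, 20
4, 19
5, 18
6, 17
7, 16
8, 15
9, 14
10, 13
11, 12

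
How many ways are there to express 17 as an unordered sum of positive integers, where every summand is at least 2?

A partial list (first 12 by largest part):
17
15,2
14,3
13,4
13,2,2
12,5
12,3,2
11,6
11,4,2
11,3,3
11,2,2,2
10,7
…and 54 more, for 66 total.

66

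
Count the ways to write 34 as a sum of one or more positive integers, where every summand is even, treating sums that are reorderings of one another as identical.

297

Direct enumeration gives 297 partitions.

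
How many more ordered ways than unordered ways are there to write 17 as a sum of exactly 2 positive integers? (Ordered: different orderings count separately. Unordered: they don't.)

Ordered (compositions into 2 parts): C(16,1) = 16.
Unordered (partitions into 2 parts): 8.
Difference: 16 − 8 = 8.

8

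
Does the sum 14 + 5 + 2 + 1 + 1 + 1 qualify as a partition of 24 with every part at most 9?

The parts sum to 24, and the condition 'no summand exceeds 9' is violated.

No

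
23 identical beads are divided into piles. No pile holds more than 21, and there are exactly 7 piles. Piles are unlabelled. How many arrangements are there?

Systematic enumeration (by largest part, then next-largest, …) yields 164.

164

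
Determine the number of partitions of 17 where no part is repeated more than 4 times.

205

Systematic enumeration (by largest part, then next-largest, …) yields 205.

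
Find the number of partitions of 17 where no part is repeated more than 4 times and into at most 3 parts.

There are too many to list fully; the first 12 (by largest part) are:
17
16 + 1
15 + 2
15 + 1 + 1
14 + 3
14 + 2 + 1
13 + 4
13 + 3 + 1
13 + 2 + 2
12 + 5
12 + 4 + 1
12 + 3 + 2
…and 21 more, for 33 total.

33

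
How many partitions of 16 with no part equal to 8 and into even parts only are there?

They are:
16
14, 2
12, 4
12, 2, 2
10, 6
10, 4, 2
10, 2, 2, 2
6, 6, 4
6, 6, 2, 2
6, 4, 4, 2
6, 4, 2, 2, 2
6, 2, 2, 2, 2, 2
4, 4, 4, 4
4, 4, 4, 2, 2
4, 4, 2, 2, 2, 2
4, 2, 2, 2, 2, 2, 2
2, 2, 2, 2, 2, 2, 2, 2

17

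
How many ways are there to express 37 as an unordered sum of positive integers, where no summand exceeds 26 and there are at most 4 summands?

Enumerating by decreasing first part gives 444 partitions in all.

444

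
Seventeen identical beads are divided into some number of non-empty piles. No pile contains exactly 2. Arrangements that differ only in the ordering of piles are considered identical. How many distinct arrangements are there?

121

Enumerating by decreasing first part gives 121 partitions in all.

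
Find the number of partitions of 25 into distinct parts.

142

Counting exhaustively, 142 partitions satisfy the conditions.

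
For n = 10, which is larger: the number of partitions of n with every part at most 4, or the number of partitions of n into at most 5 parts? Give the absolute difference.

7

Partitions of 10 with every part at most 4: 23.
Partitions of 10 into at most 5 parts: 30.
|23 − 30| = 7.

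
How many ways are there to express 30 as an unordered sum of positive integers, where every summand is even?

176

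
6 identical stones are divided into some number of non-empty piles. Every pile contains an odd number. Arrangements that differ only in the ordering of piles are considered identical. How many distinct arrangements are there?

4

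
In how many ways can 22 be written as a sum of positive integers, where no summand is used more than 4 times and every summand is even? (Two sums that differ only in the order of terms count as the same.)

There are too many to list fully; the first 12 (by largest part) are:
22
20 + 2
18 + 4
18 + 2 + 2
16 + 6
16 + 4 + 2
16 + 2 + 2 + 2
14 + 8
14 + 6 + 2
14 + 4 + 4
14 + 4 + 2 + 2
14 + 2 + 2 + 2 + 2
…and 32 more, for 44 total.

44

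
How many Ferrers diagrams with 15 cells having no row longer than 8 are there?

A full systematic count gives 146.

146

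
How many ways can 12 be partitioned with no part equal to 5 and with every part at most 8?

A partial list (first 12 by largest part):
8 + 4
8 + 3 + 1
8 + 2 + 2
8 + 2 + 1 + 1
8 + 1 + 1 + 1 + 1
7 + 4 + 1
7 + 3 + 2
7 + 3 + 1 + 1
7 + 2 + 2 + 1
7 + 2 + 1 + 1 + 1
7 + 1 + 1 + 1 + 1 + 1
6 + 6
…and 43 more, for 55 total.

55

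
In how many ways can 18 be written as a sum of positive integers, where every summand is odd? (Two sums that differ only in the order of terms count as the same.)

46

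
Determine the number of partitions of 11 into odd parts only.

12

Enumerating:
11
9+1+1
7+3+1
7+1+1+1+1
5+5+1
5+3+3
5+3+1+1+1
5+1+1+1+1+1+1
3+3+3+1+1
3+3+1+1+1+1+1
3+1+1+1+1+1+1+1+1
1+1+1+1+1+1+1+1+1+1+1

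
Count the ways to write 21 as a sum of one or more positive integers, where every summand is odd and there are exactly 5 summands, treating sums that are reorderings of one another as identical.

Enumerating:
17+1+1+1+1
15+3+1+1+1
13+5+1+1+1
13+3+3+1+1
11+7+1+1+1
11+5+3+1+1
11+3+3+3+1
9+9+1+1+1
9+7+3+1+1
9+5+5+1+1
9+5+3+3+1
9+3+3+3+3
7+7+5+1+1
7+7+3+3+1
7+5+5+3+1
7+5+3+3+3
5+5+5+5+1
5+5+5+3+3

18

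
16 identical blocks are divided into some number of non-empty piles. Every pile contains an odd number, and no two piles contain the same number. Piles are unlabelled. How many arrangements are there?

Listing the qualifying partitions of 16:
15, 1
13, 3
11, 5
9, 7
7, 5, 3, 1
That's 5 in total.

5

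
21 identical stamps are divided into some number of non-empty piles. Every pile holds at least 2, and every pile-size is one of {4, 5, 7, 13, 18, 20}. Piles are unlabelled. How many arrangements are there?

4

The partitions of 21 that satisfy the conditions:
13+4+4
7+7+7
7+5+5+4
5+4+4+4+4
Counting gives 4.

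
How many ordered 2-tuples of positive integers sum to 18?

17

Place 1 bars in the 17 internal gaps of a row of 18 dots: C(17,1) = 17.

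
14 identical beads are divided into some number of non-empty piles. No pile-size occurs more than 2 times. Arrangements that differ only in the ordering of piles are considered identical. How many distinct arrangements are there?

There are too many to list fully; the first 12 (by largest part) are:
14
1,13
2,12
1,1,12
3,11
1,2,11
4,10
1,3,10
2,2,10
1,1,2,10
5,9
1,4,9
…and 45 more, for 57 total.

57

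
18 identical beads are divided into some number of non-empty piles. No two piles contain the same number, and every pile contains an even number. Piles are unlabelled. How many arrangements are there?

The partitions of 18 that satisfy the conditions:
18
16+2
14+4
12+6
12+4+2
10+8
10+6+2
8+6+4
Counting gives 8.

8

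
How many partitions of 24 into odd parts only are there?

122

Systematic enumeration (by largest part, then next-largest, …) yields 122.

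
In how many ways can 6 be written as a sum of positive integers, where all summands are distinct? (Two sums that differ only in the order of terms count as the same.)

4

The partitions of 6 that satisfy the conditions:
6
5, 1
4, 2
3, 2, 1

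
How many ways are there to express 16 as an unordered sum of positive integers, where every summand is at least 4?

11

Listing the qualifying partitions of 16:
16
12+4
11+5
10+6
9+7
8+8
8+4+4
7+5+4
6+6+4
6+5+5
4+4+4+4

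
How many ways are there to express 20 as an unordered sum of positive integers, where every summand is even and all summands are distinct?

They are:
20
2,18
4,16
6,14
2,4,14
8,12
2,6,12
2,8,10
4,6,10
2,4,6,8
That's 10 in total.

10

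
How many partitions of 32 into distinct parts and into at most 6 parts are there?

Enumerating by decreasing first part gives 385 partitions in all.

385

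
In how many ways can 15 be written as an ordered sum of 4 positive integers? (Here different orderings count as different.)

364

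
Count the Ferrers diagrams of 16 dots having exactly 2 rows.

They are:
15+1
14+2
13+3
12+4
11+5
10+6
9+7
8+8

8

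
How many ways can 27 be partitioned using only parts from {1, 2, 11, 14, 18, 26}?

41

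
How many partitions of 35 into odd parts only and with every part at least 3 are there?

73

There are 73 such partitions.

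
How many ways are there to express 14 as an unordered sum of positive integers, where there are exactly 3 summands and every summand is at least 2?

The partitions of 14 that satisfy the conditions:
10 + 2 + 2
9 + 3 + 2
8 + 4 + 2
8 + 3 + 3
7 + 5 + 2
7 + 4 + 3
6 + 6 + 2
6 + 5 + 3
6 + 4 + 4
5 + 5 + 4
Counting gives 10.

10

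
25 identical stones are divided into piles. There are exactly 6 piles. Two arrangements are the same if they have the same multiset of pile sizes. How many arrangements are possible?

235

Systematic enumeration (by largest part, then next-largest, …) yields 235.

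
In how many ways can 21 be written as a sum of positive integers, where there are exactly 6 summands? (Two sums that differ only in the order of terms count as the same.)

110

Systematic enumeration (by largest part, then next-largest, …) yields 110.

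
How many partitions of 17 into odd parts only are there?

38

There are too many to list fully; the first 12 (by largest part) are:
17
15, 1, 1
13, 3, 1
13, 1, 1, 1, 1
11, 5, 1
11, 3, 3
11, 3, 1, 1, 1
11, 1, 1, 1, 1, 1, 1
9, 7, 1
9, 5, 3
9, 5, 1, 1, 1
9, 3, 3, 1, 1
…and 26 more, for 38 total.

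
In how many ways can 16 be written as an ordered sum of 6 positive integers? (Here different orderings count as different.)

Place 5 bars in the 15 internal gaps of a row of 16 dots: C(15,5) = 3003.

3003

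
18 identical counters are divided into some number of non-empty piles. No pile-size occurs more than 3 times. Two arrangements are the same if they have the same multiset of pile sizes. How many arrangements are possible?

208

Enumerating by decreasing first part gives 208 partitions in all.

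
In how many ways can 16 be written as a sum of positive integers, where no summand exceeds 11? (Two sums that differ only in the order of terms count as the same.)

There are 219 such partitions.

219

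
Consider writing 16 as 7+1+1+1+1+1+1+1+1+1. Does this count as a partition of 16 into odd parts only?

Yes

The parts sum to 16, and the condition 'every summand is odd' holds.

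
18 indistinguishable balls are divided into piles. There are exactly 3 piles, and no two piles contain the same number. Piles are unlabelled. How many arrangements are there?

19

The partitions of 18 that satisfy the conditions:
1 + 2 + 15
1 + 3 + 14
1 + 4 + 13
2 + 3 + 13
1 + 5 + 12
2 + 4 + 12
1 + 6 + 11
2 + 5 + 11
3 + 4 + 11
1 + 7 + 10
2 + 6 + 10
3 + 5 + 10
1 + 8 + 9
2 + 7 + 9
3 + 6 + 9
4 + 5 + 9
3 + 7 + 8
4 + 6 + 8
5 + 6 + 7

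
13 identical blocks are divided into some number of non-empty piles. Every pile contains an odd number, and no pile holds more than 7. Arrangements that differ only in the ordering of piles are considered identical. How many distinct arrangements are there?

The partitions of 13 that satisfy the conditions:
7 + 5 + 1
7 + 3 + 3
7 + 3 + 1 + 1 + 1
7 + 1 + 1 + 1 + 1 + 1 + 1
5 + 5 + 3
5 + 5 + 1 + 1 + 1
5 + 3 + 3 + 1 + 1
5 + 3 + 1 + 1 + 1 + 1 + 1
5 + 1 + 1 + 1 + 1 + 1 + 1 + 1 + 1
3 + 3 + 3 + 3 + 1
3 + 3 + 3 + 1 + 1 + 1 + 1
3 + 3 + 1 + 1 + 1 + 1 + 1 + 1 + 1
3 + 1 + 1 + 1 + 1 + 1 + 1 + 1 + 1 + 1 + 1
1 + 1 + 1 + 1 + 1 + 1 + 1 + 1 + 1 + 1 + 1 + 1 + 1

14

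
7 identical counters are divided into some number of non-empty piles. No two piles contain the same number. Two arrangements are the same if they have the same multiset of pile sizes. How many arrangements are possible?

Listing the qualifying partitions of 7:
7
6+1
5+2
4+3
4+2+1

5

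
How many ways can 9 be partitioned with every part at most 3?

12

They are:
3, 3, 3
3, 3, 2, 1
3, 3, 1, 1, 1
3, 2, 2, 2
3, 2, 2, 1, 1
3, 2, 1, 1, 1, 1
3, 1, 1, 1, 1, 1, 1
2, 2, 2, 2, 1
2, 2, 2, 1, 1, 1
2, 2, 1, 1, 1, 1, 1
2, 1, 1, 1, 1, 1, 1, 1
1, 1, 1, 1, 1, 1, 1, 1, 1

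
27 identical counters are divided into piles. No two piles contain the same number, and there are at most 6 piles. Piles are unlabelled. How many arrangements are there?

Direct enumeration gives 192 partitions.

192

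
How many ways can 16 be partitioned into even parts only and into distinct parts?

6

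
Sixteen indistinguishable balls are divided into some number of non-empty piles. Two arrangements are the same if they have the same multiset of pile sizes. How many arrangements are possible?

Enumerating by decreasing first part gives 231 partitions in all.

231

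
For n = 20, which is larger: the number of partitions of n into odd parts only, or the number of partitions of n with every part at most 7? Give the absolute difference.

Partitions of 20 into odd parts only: 64.
Partitions of 20 with every part at most 7: 364.
|64 − 364| = 300.

300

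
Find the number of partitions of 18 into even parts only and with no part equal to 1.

A partial list (first 12 by largest part):
18
16 + 2
14 + 4
14 + 2 + 2
12 + 6
12 + 4 + 2
12 + 2 + 2 + 2
10 + 8
10 + 6 + 2
10 + 4 + 4
10 + 4 + 2 + 2
10 + 2 + 2 + 2 + 2
…and 18 more, for 30 total.

30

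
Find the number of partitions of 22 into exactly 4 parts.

Direct enumeration gives 84 partitions.

84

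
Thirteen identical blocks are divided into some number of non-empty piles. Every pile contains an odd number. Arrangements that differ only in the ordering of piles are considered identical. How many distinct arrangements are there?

18

Enumerating:
13
1 + 1 + 11
1 + 3 + 9
1 + 1 + 1 + 1 + 9
1 + 5 + 7
3 + 3 + 7
1 + 1 + 1 + 3 + 7
1 + 1 + 1 + 1 + 1 + 1 + 7
3 + 5 + 5
1 + 1 + 1 + 5 + 5
1 + 1 + 3 + 3 + 5
1 + 1 + 1 + 1 + 1 + 3 + 5
1 + 1 + 1 + 1 + 1 + 1 + 1 + 1 + 5
1 + 3 + 3 + 3 + 3
1 + 1 + 1 + 1 + 3 + 3 + 3
1 + 1 + 1 + 1 + 1 + 1 + 1 + 3 + 3
1 + 1 + 1 + 1 + 1 + 1 + 1 + 1 + 1 + 1 + 3
1 + 1 + 1 + 1 + 1 + 1 + 1 + 1 + 1 + 1 + 1 + 1 + 1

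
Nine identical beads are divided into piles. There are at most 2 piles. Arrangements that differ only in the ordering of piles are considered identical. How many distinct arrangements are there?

Listing the qualifying partitions of 9:
9
8 + 1
7 + 2
6 + 3
5 + 4

5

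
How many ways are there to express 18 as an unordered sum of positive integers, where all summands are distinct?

46

A partial list (first 12 by largest part):
18
1,17
2,16
3,15
1,2,15
4,14
1,3,14
5,13
1,4,13
2,3,13
6,12
1,5,12
…and 34 more, for 46 total.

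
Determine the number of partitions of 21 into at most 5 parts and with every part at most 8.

Counting exhaustively, 71 partitions satisfy the conditions.

71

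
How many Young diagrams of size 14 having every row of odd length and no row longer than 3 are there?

5

Enumerating:
3 + 3 + 3 + 3 + 1 + 1
3 + 3 + 3 + 1 + 1 + 1 + 1 + 1
3 + 3 + 1 + 1 + 1 + 1 + 1 + 1 + 1 + 1
3 + 1 + 1 + 1 + 1 + 1 + 1 + 1 + 1 + 1 + 1 + 1
1 + 1 + 1 + 1 + 1 + 1 + 1 + 1 + 1 + 1 + 1 + 1 + 1 + 1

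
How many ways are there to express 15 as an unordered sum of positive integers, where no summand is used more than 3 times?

105

There are 105 such partitions.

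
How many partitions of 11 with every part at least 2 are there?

14

Listing the qualifying partitions of 11:
11
9,2
8,3
7,4
7,2,2
6,5
6,3,2
5,4,2
5,3,3
5,2,2,2
4,4,3
4,3,2,2
3,3,3,2
3,2,2,2,2
That's 14 in total.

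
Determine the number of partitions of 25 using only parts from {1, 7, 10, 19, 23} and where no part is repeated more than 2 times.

They are:
1,1,23
1,7,7,10
That's 2 in total.

2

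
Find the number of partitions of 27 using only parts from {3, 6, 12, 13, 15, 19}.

13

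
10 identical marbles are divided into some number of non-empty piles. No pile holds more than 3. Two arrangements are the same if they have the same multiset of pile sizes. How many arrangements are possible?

The partitions of 10 that satisfy the conditions:
3,3,3,1
3,3,2,2
3,3,2,1,1
3,3,1,1,1,1
3,2,2,2,1
3,2,2,1,1,1
3,2,1,1,1,1,1
3,1,1,1,1,1,1,1
2,2,2,2,2
2,2,2,2,1,1
2,2,2,1,1,1,1
2,2,1,1,1,1,1,1
2,1,1,1,1,1,1,1,1
1,1,1,1,1,1,1,1,1,1
That's 14 in total.

14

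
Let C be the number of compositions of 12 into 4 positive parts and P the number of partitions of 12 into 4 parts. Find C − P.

Ordered (compositions into 4 parts): C(11,3) = 165.
Partitions of 12 into exactly 4 parts: 15.
Difference: 165 − 15 = 150.

150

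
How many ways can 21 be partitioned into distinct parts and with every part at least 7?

They are:
21
14+7
13+8
12+9
11+10
That's 5 in total.

5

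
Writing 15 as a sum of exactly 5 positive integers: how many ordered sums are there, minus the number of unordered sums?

Ordered (compositions into 5 parts): C(14,4) = 1001.
Unordered (partitions into 5 parts): 30.
Difference: 1001 − 30 = 971.

971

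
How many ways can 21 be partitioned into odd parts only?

76

Systematic enumeration (by largest part, then next-largest, …) yields 76.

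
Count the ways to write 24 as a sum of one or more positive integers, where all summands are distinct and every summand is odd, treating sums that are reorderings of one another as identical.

11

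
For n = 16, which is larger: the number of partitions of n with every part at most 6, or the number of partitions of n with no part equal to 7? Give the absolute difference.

Partitions of 16 with every part at most 6: 136.
Partitions of 16 with no part equal to 7: 201.
|136 − 201| = 65.

65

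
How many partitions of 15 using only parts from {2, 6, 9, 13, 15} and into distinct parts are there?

They are:
15
2, 13
6, 9

3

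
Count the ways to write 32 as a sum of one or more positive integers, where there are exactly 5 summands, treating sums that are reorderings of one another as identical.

There are 480 such partitions.

480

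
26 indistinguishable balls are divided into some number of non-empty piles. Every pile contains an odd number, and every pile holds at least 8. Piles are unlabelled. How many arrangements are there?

Listing the qualifying partitions of 26:
17, 9
15, 11
13, 13
Counting gives 3.

3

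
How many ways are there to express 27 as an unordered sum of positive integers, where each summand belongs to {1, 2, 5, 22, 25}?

A partial list (first 12 by largest part):
25+2
25+1+1
22+5
22+2+2+1
22+2+1+1+1
22+1+1+1+1+1
5+5+5+5+5+2
5+5+5+5+5+1+1
5+5+5+5+2+2+2+1
5+5+5+5+2+2+1+1+1
5+5+5+5+2+1+1+1+1+1
5+5+5+5+1+1+1+1+1+1+1
…and 42 more, for 54 total.

54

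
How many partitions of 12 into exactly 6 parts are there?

The partitions of 12 that satisfy the conditions:
7, 1, 1, 1, 1, 1
6, 2, 1, 1, 1, 1
5, 3, 1, 1, 1, 1
5, 2, 2, 1, 1, 1
4, 4, 1, 1, 1, 1
4, 3, 2, 1, 1, 1
4, 2, 2, 2, 1, 1
3, 3, 3, 1, 1, 1
3, 3, 2, 2, 1, 1
3, 2, 2, 2, 2, 1
2, 2, 2, 2, 2, 2

11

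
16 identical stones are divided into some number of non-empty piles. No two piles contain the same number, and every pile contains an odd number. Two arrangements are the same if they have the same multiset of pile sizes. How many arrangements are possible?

5

Listing the qualifying partitions of 16:
15+1
13+3
11+5
9+7
7+5+3+1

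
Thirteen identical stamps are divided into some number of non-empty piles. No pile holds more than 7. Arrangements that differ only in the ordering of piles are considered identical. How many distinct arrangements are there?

82

Counting exhaustively, 82 partitions satisfy the conditions.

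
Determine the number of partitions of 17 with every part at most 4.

72

Systematic enumeration (by largest part, then next-largest, …) yields 72.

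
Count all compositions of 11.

Each of the 10 gaps between 11 units is either a break or not: 2^10 = 1024.

1024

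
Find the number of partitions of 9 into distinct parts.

8

The partitions of 9 that satisfy the conditions:
9
8, 1
7, 2
6, 3
6, 2, 1
5, 4
5, 3, 1
4, 3, 2
That's 8 in total.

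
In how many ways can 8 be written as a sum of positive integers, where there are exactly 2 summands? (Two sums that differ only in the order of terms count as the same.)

They are:
7,1
6,2
5,3
4,4

4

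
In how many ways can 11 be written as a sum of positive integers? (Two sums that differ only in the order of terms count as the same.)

56

A partial list (first 12 by largest part):
11
10, 1
9, 2
9, 1, 1
8, 3
8, 2, 1
8, 1, 1, 1
7, 4
7, 3, 1
7, 2, 2
7, 2, 1, 1
7, 1, 1, 1, 1
…and 44 more, for 56 total.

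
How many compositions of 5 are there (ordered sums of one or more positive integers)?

16

The number of compositions of n is 2^(n−1); here 2^4 = 16.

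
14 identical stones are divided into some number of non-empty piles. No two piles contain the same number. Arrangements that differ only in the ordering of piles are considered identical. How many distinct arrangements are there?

22

Listing the qualifying partitions of 14:
14
13, 1
12, 2
11, 3
11, 2, 1
10, 4
10, 3, 1
9, 5
9, 4, 1
9, 3, 2
8, 6
8, 5, 1
8, 4, 2
8, 3, 2, 1
7, 6, 1
7, 5, 2
7, 4, 3
7, 4, 2, 1
6, 5, 3
6, 5, 2, 1
6, 4, 3, 1
5, 4, 3, 2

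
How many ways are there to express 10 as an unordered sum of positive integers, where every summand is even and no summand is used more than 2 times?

5

Enumerating:
10
8, 2
6, 4
6, 2, 2
4, 4, 2
Counting gives 5.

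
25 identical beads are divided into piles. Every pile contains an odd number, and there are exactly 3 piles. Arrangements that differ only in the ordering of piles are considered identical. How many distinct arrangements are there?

They are:
1,1,23
1,3,21
1,5,19
3,3,19
1,7,17
3,5,17
1,9,15
3,7,15
5,5,15
1,11,13
3,9,13
5,7,13
3,11,11
5,9,11
7,7,11
7,9,9

16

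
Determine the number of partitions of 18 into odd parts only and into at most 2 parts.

They are:
17,1
15,3
13,5
11,7
9,9
That's 5 in total.

5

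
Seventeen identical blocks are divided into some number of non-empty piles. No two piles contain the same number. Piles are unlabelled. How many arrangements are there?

38

There are too many to list fully; the first 12 (by largest part) are:
17
16 + 1
15 + 2
14 + 3
14 + 2 + 1
13 + 4
13 + 3 + 1
12 + 5
12 + 4 + 1
12 + 3 + 2
11 + 6
11 + 5 + 1
…and 26 more, for 38 total.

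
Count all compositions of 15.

16384

The number of compositions of n is 2^(n−1); here 2^14 = 16384.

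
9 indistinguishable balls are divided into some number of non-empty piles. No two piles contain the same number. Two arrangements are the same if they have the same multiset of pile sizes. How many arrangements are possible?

8

Enumerating:
9
8 + 1
7 + 2
6 + 3
6 + 2 + 1
5 + 4
5 + 3 + 1
4 + 3 + 2
That's 8 in total.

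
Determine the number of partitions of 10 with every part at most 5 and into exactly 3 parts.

Listing the qualifying partitions of 10:
1, 4, 5
2, 3, 5
2, 4, 4
3, 3, 4
That's 4 in total.

4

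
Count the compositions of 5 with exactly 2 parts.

Place 1 bars in the 4 internal gaps of a row of 5 dots: C(4,1) = 4.

4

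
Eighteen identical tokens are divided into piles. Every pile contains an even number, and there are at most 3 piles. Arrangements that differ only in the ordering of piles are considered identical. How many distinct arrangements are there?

The partitions of 18 that satisfy the conditions:
18
16,2
14,4
14,2,2
12,6
12,4,2
10,8
10,6,2
10,4,4
8,8,2
8,6,4
6,6,6
Counting gives 12.

12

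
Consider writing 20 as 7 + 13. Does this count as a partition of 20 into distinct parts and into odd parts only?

Yes

The parts sum to 20, and the condition 'all summands are distinct' holds; the condition 'every summand is odd' holds.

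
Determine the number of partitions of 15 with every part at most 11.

Direct enumeration gives 169 partitions.

169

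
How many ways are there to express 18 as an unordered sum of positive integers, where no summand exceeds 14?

A full systematic count gives 378.

378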